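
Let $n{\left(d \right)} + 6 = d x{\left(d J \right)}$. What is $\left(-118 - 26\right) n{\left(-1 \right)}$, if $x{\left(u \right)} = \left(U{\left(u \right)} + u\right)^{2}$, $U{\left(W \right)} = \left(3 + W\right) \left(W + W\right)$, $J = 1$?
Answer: $4464$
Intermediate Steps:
$U{\left(W \right)} = 2 W \left(3 + W\right)$ ($U{\left(W \right)} = \left(3 + W\right) 2 W = 2 W \left(3 + W\right)$)
$x{\left(u \right)} = \left(u + 2 u \left(3 + u\right)\right)^{2}$ ($x{\left(u \right)} = \left(2 u \left(3 + u\right) + u\right)^{2} = \left(u + 2 u \left(3 + u\right)\right)^{2}$)
$n{\left(d \right)} = -6 + d^{3} \left(7 + 2 d\right)^{2}$ ($n{\left(d \right)} = -6 + d \left(d 1\right)^{2} \left(7 + 2 d 1\right)^{2} = -6 + d d^{2} \left(7 + 2 d\right)^{2} = -6 + d^{3} \left(7 + 2 d\right)^{2}$)
$\left(-118 - 26\right) n{\left(-1 \right)} = \left(-118 - 26\right) \left(-6 + \left(-1\right)^{3} \left(7 + 2 \left(-1\right)\right)^{2}\right) = - 144 \left(-6 - \left(7 - 2\right)^{2}\right) = - 144 \left(-6 - 5^{2}\right) = - 144 \left(-6 - 25\right) = \left(-144\right) \left(-31\right) = 4464$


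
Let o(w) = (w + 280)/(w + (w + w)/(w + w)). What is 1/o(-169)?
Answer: -56/37 ≈ -1.5135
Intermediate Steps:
o(w) = (280 + w)/(1 + w) (o(w) = (280 + w)/(w + (2*w)/((2*w))) = (280 + w)/(w + (2*w)*(1/(2*w))) = (280 + w)/(w + 1) = (280 + w)/(1 + w))
1/o(-169) = 1/((280 - 169)/(1 - 169)) = 1/(111/(-168)) = 1/(-1/168*111) = 1/(-37/56) = -56/37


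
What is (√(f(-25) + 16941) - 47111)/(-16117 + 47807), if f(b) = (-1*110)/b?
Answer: -47111/31690 + √423635/158450 ≈ -1.4825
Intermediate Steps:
f(b) = -110/b
(√(f(-25) + 16941) - 47111)/(-16117 + 47807) = (√(-110/(-25) + 16941) - 47111)/(-16117 + 47807) = (√(-110*(-1/25) + 16941) - 47111)/31690 = (√(22/5 + 16941) - 47111)*(1/31690) = (√(84727/5) - 47111)*(1/31690) = (√423635/5 - 47111)*(1/31690) = (-47111 + √423635/5)*(1/31690) = -47111/31690 + √423635/158450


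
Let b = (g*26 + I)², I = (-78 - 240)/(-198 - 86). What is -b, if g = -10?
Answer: -1351371121/20164 ≈ -67019.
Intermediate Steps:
I = 159/142 (I = -318/(-284) = -318*(-1/284) = 159/142 ≈ 1.1197)
b = 1351371121/20164 (b = (-10*26 + 159/142)² = (-260 + 159/142)² = (-36761/142)² = 1351371121/20164 ≈ 67019.)
-b = -1*1351371121/20164 = -1351371121/20164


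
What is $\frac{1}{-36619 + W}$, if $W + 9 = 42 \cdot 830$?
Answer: $- \frac{1}{1768} \approx -0.00056561$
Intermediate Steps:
$W = 34851$ ($W = -9 + 42 \cdot 830 = -9 + 34860 = 34851$)
$\frac{1}{-36619 + W} = \frac{1}{-36619 + 34851} = \frac{1}{-1768} = - \frac{1}{1768}$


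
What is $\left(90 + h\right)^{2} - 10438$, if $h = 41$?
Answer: $6723$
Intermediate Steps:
$\left(90 + h\right)^{2} - 10438 = \left(90 + 41\right)^{2} - 10438 = 131^{2} - 10438 = 17161 - 10438 = 6723$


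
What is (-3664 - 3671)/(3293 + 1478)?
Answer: -7335/4771 ≈ -1.5374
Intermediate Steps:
(-3664 - 3671)/(3293 + 1478) = -7335/4771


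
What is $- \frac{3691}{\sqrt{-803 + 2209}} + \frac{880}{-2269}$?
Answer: $- \frac{880}{2269} - \frac{3691 \sqrt{1406}}{1406} \approx -98.823$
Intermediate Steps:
$- \frac{3691}{\sqrt{-803 + 2209}} + \frac{880}{-2269} = - \frac{3691}{\sqrt{1406}} + 880 \left(- \frac{1}{2269}\right) = - 3691 \frac{\sqrt{1406}}{1406} - \frac{880}{2269} = - \frac{3691 \sqrt{1406}}{1406} - \frac{880}{2269} = - \frac{880}{2269} - \frac{3691 \sqrt{1406}}{1406}$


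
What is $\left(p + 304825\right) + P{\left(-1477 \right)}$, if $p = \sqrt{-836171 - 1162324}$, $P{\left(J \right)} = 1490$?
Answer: $306315 + 3 i \sqrt{222055} \approx 3.0632 \cdot 10^{5} + 1413.7 i$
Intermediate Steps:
$p = 3 i \sqrt{222055}$ ($p = \sqrt{-1998495} = 3 i \sqrt{222055} \approx 1413.7 i$)
$\left(p + 304825\right) + P{\left(-1477 \right)} = \left(3 i \sqrt{222055} + 304825\right) + 1490 = \left(304825 + 3 i \sqrt{222055}\right) + 1490 = 306315 + 3 i \sqrt{222055}$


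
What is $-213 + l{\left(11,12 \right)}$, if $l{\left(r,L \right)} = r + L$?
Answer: $-190$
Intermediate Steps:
$l{\left(r,L \right)} = L + r$
$-213 + l{\left(11,12 \right)} = -213 + \left(12 + 11\right) = -213 + 23 = -190$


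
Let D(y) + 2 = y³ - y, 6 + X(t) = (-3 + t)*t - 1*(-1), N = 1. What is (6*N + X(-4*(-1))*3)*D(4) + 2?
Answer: 176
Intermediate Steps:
X(t) = -5 + t*(-3 + t) (X(t) = -6 + ((-3 + t)*t - 1*(-1)) = -6 + (t*(-3 + t) + 1) = -6 + (1 + t*(-3 + t)) = -5 + t*(-3 + t))
D(y) = -2 + y³ - y (D(y) = -2 + (y³ - y) = -2 + y³ - y)
(6*N + X(-4*(-1))*3)*D(4) + 2 = (6*1 + (-5 + (-4*(-1))² - (-12)*(-1))*3)*(-2 + 4³ - 1*4) + 2 = (6 + (-5 + 4² - 3*4)*3)*(-2 + 64 - 4) + 2 = (6 + (-5 + 16 - 12)*3)*58 + 2 = (6 - 1*3)*58 + 2 = (6 - 3)*58 + 2 = 3*58 + 2 = 174 + 2 = 176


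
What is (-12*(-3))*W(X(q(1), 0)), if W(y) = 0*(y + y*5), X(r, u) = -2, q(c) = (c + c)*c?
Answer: 0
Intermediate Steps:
q(c) = 2*c² (q(c) = (2*c)*c = 2*c²)
W(y) = 0 (W(y) = 0*(y + 5*y) = 0*(6*y) = 0)
(-12*(-3))*W(X(q(1), 0)) = -12*(-3)*0 = 36*0 = 0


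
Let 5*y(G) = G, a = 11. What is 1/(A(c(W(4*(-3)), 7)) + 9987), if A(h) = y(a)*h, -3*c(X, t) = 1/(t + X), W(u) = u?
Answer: 75/749036 ≈ 0.00010013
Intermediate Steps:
y(G) = G/5
c(X, t) = -1/(3*(X + t)) (c(X, t) = -1/(3*(t + X)) = -1/(3*(X + t)))
A(h) = 11*h/5 (A(h) = ((1/5)*11)*h = 11*h/5)
1/(A(c(W(4*(-3)), 7)) + 9987) = 1/(11*(-1/(3*(4*(-3)) + 3*7))/5 + 9987) = 1/(11*(-1/(3*(-12) + 21))/5 + 9987) = 1/(11*(-1/(-36 + 21))/5 + 9987) = 1/(11*(-1/(-15))/5 + 9987) = 1/(11*(-1*(-1/15))/5 + 9987) = 1/((11/5)*(1/15) + 9987) = 1/(11/75 + 9987) = 1/(749036/75) = 75/749036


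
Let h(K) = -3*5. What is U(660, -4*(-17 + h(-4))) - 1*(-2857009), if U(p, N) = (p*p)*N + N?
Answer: 58613937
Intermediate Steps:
h(K) = -15
U(p, N) = N + N*p² (U(p, N) = p²*N + N = N*p² + N = N + N*p²)
U(660, -4*(-17 + h(-4))) - 1*(-2857009) = (-4*(-17 - 15))*(1 + 660²) - 1*(-2857009) = (-4*(-32))*(1 + 435600) + 2857009 = 128*435601 + 2857009 = 55756928 + 2857009 = 58613937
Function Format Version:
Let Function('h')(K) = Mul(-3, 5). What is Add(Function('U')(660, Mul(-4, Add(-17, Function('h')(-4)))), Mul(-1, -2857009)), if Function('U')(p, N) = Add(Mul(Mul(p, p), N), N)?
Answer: 58613937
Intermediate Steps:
Function('h')(K) = -15
Function('U')(p, N) = Add(N, Mul(N, Pow(p, 2))) (Function('U')(p, N) = Add(Mul(Pow(p, 2), N), N) = Add(Mul(N, Pow(p, 2)), N) = Add(N, Mul(N, Pow(p, 2))))
Add(Function('U')(660, Mul(-4, Add(-17, Function('h')(-4)))), Mul(-1, -2857009)) = Add(Mul(Mul(-4, Add(-17, -15)), Add(1, Pow(660, 2))), Mul(-1, -2857009)) = Add(Mul(Mul(-4, -32), Add(1, 435600)), 2857009) = Add(Mul(128, 435601), 2857009) = Add(55756928, 2857009) = 58613937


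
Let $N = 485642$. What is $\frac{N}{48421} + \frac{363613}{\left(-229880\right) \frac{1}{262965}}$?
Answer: $- \frac{925956593427697}{2226203896} \approx -4.1594 \cdot 10^{5}$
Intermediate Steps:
$\frac{N}{48421} + \frac{363613}{\left(-229880\right) \frac{1}{262965}} = \frac{485642}{48421} + \frac{363613}{\left(-229880\right) \frac{1}{262965}} = 485642 \cdot \frac{1}{48421} + \frac{363613}{\left(-229880\right) \frac{1}{262965}} = \frac{485642}{48421} + \frac{363613}{- \frac{45976}{52593}} = \frac{485642}{48421} + 363613 \left(- \frac{52593}{45976}\right) = \frac{485642}{48421} - \frac{19123498509}{45976} = - \frac{925956593427697}{2226203896}$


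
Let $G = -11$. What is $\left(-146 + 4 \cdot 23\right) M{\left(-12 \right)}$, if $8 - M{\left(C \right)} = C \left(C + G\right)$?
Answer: $14472$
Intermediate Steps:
$M{\left(C \right)} = 8 - C \left(-11 + C\right)$ ($M{\left(C \right)} = 8 - C \left(C - 11\right) = 8 - C \left(-11 + C\right)$)
$\left(-146 + 4 \cdot 23\right) M{\left(-12 \right)} = \left(-146 + 4 \cdot 23\right) \left(8 - \left(-12\right)^{2} + 11 \left(-12\right)\right) = \left(-146 + 92\right) \left(8 - 144 - 132\right) = - 54 \left(8 - 144 - 132\right) = \left(-54\right) \left(-268\right) = 14472$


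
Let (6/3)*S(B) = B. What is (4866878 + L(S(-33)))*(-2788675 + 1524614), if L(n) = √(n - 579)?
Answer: -6152030671558 - 1264061*I*√2382/2 ≈ -6.152e+12 - 3.0847e+7*I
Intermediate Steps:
S(B) = B/2
L(n) = √(-579 + n)
(4866878 + L(S(-33)))*(-2788675 + 1524614) = (4866878 + √(-579 + (½)*(-33)))*(-2788675 + 1524614) = (4866878 + √(-579 - 33/2))*(-1264061) = (4866878 + √(-1191/2))*(-1264061) = (4866878 + I*√2382/2)*(-1264061) = -6152030671558 - 1264061*I*√2382/2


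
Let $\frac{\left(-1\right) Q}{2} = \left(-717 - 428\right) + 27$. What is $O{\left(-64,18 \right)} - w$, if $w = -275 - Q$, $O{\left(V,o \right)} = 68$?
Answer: $2579$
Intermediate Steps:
$Q = 2236$ ($Q = - 2 \left(\left(-717 - 428\right) + 27\right) = - 2 \left(-1145 + 27\right) = \left(-2\right) \left(-1118\right) = 2236$)
$w = -2511$ ($w = -275 - 2236 = -2511$)
$O{\left(-64,18 \right)} - w = 68 - -2511 = 68 + 2511 = 2579$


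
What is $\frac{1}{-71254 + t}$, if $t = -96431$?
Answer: $- \frac{1}{167685} \approx -5.9636 \cdot 10^{-6}$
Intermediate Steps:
$\frac{1}{-71254 + t} = \frac{1}{-71254 - 96431} = \frac{1}{-167685} = - \frac{1}{167685}$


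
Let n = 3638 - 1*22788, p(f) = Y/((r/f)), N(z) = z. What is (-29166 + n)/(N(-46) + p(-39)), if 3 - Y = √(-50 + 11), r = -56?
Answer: 415831654/381625 - 6595134*I*√39/381625 ≈ 1089.6 - 107.92*I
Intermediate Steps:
Y = 3 - I*√39 (Y = 3 - √(-50 + 11) = 3 - √(-39) = 3 - I*√39 ≈ 3.0 - 6.245*I)
p(f) = -f*(3 - I*√39)/56 (p(f) = (3 - I*√39)/((-56/f)) = (3 - I*√39)*(-f/56) = -f*(3 - I*√39)/56)
n = -19150 (n = 3638 - 22788 = -19150)
(-29166 + n)/(N(-46) + p(-39)) = (-29166 - 19150)/(-46 + (1/56)*(-39)*(-3 + I*√39)) = -48316/(-46 + (117/56 - 39*I*√39/56)) = -48316/(-2459/56 - 39*I*√39/56)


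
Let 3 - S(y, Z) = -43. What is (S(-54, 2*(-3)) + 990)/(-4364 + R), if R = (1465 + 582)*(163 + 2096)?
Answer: 1036/4619809 ≈ 0.00022425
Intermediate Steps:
S(y, Z) = 46 (S(y, Z) = 3 - 1*(-43) = 3 + 43 = 46)
R = 4624173 (R = 2047*2259 = 4624173)
(S(-54, 2*(-3)) + 990)/(-4364 + R) = (46 + 990)/(-4364 + 4624173) = 1036/4619809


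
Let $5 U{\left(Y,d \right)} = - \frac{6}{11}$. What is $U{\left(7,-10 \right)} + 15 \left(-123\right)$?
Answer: $- \frac{101481}{55} \approx -1845.1$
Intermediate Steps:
$U{\left(Y,d \right)} = - \frac{6}{55}$ ($U{\left(Y,d \right)} = \frac{\left(-6\right) \frac{1}{11}}{5} = \frac{1}{5} \left(- \frac{6}{11}\right) = - \frac{6}{55}$)
$U{\left(7,-10 \right)} + 15 \left(-123\right) = - \frac{6}{55} + 15 \left(-123\right) = - \frac{6}{55} - 1845 = - \frac{101481}{55}$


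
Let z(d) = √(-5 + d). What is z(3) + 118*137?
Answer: 16166 + I*√2 ≈ 16166.0 + 1.4142*I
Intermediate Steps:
z(3) + 118*137 = √(-5 + 3) + 118*137 = √(-2) + 16166 = I*√2 + 16166 = 16166 + I*√2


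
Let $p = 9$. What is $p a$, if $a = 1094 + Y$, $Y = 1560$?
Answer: $23886$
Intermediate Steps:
$a = 2654$ ($a = 1094 + 1560 = 2654$)
$p a = 9 \cdot 2654 = 23886$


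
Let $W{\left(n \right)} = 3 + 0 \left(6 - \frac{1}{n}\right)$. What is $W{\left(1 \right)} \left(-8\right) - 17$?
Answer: $-41$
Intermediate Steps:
$W{\left(n \right)} = 3$ ($W{\left(n \right)} = 3 + 0 = 3$)
$W{\left(1 \right)} \left(-8\right) - 17 = 3 \left(-8\right) - 17 = -24 - 17 = -41$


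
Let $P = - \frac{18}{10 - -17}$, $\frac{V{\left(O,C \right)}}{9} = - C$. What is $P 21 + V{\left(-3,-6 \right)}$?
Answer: $40$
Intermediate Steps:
$V{\left(O,C \right)} = - 9 C$ ($V{\left(O,C \right)} = 9 \left(- C\right) = - 9 C$)
$P = - \frac{2}{3}$ ($P = - \frac{18}{10 + 17} = - \frac{18}{27} = \left(-18\right) \frac{1}{27} = - \frac{2}{3} \approx -0.66667$)
$P 21 + V{\left(-3,-6 \right)} = \left(- \frac{2}{3}\right) 21 - -54 = -14 + 54 = 40$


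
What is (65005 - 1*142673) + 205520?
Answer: 127852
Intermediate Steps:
(65005 - 1*142673) + 205520 = (65005 - 142673) + 205520 = -77668 + 205520 = 127852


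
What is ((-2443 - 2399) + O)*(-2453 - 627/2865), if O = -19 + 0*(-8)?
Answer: 11388467464/955 ≈ 1.1925e+7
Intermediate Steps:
O = -19 (O = -19 + 0 = -19)
((-2443 - 2399) + O)*(-2453 - 627/2865) = ((-2443 - 2399) - 19)*(-2453 - 627/2865) = (-4842 - 19)*(-2453 - 627*1/2865) = -4861*(-2453 - 209/955) = -4861*(-2342824/955) = 11388467464/955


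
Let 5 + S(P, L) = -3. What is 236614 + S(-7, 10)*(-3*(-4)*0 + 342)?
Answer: 233878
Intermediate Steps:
S(P, L) = -8 (S(P, L) = -5 - 3 = -8)
236614 + S(-7, 10)*(-3*(-4)*0 + 342) = 236614 - 8*(-3*(-4)*0 + 342) = 236614 - 8*(12*0 + 342) = 236614 - 8*(0 + 342) = 236614 - 8*342 = 236614 - 2736 = 233878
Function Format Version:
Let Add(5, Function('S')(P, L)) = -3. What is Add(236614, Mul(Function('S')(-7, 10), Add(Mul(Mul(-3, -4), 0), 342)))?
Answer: 233878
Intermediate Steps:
Function('S')(P, L) = -8 (Function('S')(P, L) = Add(-5, -3) = -8)
Add(236614, Mul(Function('S')(-7, 10), Add(Mul(Mul(-3, -4), 0), 342))) = Add(236614, Mul(-8, Add(Mul(Mul(-3, -4), 0), 342))) = Add(236614, Mul(-8, Add(Mul(12, 0), 342))) = Add(236614, Mul(-8, Add(0, 342))) = Add(236614, Mul(-8, 342)) = Add(236614, -2736) = 233878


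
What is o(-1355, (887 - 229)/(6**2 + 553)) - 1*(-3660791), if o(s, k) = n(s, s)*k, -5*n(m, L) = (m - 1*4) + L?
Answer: 10782815307/2945 ≈ 3.6614e+6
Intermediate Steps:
n(m, L) = 4/5 - L/5 - m/5 (n(m, L) = -((m - 1*4) + L)/5 = -((m - 4) + L)/5 = -((-4 + m) + L)/5 = -(-4 + L + m)/5 = 4/5 - L/5 - m/5)
o(s, k) = k*(4/5 - 2*s/5) (o(s, k) = (4/5 - s/5 - s/5)*k = (4/5 - 2*s/5)*k = k*(4/5 - 2*s/5))
o(-1355, (887 - 229)/(6**2 + 553)) - 1*(-3660791) = 2*((887 - 229)/(6**2 + 553))*(2 - 1*(-1355))/5 - 1*(-3660791) = 2*(658/(36 + 553))*(2 + 1355)/5 + 3660791 = (2/5)*(658/589)*1357 + 3660791 = 1785812/2945 + 3660791 = 10782815307/2945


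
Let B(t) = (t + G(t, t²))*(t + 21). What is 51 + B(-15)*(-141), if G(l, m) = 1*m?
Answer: -177609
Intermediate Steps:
G(l, m) = m
B(t) = (21 + t)*(t + t²) (B(t) = (t + t²)*(t + 21) = (t + t²)*(21 + t) = (21 + t)*(t + t²))
51 + B(-15)*(-141) = 51 - 15*(21 + (-15)² + 22*(-15))*(-141) = 51 - 15*(21 + 225 - 330)*(-141) = 51 - 15*(-84)*(-141) = 51 + 1260*(-141) = 51 - 177660 = -177609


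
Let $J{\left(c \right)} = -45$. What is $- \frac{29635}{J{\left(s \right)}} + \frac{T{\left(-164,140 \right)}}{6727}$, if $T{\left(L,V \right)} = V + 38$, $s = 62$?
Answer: $\frac{39872531}{60543} \approx 658.58$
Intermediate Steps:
$T{\left(L,V \right)} = 38 + V$
$- \frac{29635}{J{\left(s \right)}} + \frac{T{\left(-164,140 \right)}}{6727} = - \frac{29635}{-45} + \frac{38 + 140}{6727} = \left(-29635\right) \left(- \frac{1}{45}\right) + 178 \cdot \frac{1}{6727} = \frac{5927}{9} + \frac{178}{6727} = \frac{39872531}{60543}$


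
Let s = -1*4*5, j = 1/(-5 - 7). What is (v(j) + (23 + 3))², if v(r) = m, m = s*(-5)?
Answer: 15876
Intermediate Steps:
j = -1/12 (j = 1/(-12) = -1/12 ≈ -0.083333)
s = -20 (s = -4*5 = -20)
m = 100 (m = -20*(-5) = 100)
v(r) = 100
(v(j) + (23 + 3))² = (100 + (23 + 3))² = (100 + 26)² = 126² = 15876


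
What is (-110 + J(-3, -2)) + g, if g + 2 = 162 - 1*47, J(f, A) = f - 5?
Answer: -5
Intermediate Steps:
J(f, A) = -5 + f
g = 113 (g = -2 + (162 - 1*47) = -2 + (162 - 47) = -2 + 115 = 113)
(-110 + J(-3, -2)) + g = (-110 + (-5 - 3)) + 113 = (-110 - 8) + 113 = -118 + 113 = -5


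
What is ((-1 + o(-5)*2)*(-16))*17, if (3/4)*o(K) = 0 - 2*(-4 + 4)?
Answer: 272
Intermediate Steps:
o(K) = 0 (o(K) = 4*(0 - 2*(-4 + 4))/3 = 4*(0 - 2*0)/3 = 4*(0 - 1*0)/3 = 4*(0 + 0)/3 = (4/3)*0 = 0)
((-1 + o(-5)*2)*(-16))*17 = ((-1 + 0*2)*(-16))*17 = ((-1 + 0)*(-16))*17 = -1*(-16)*17 = 16*17 = 272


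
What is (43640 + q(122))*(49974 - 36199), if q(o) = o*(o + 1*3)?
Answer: 811209750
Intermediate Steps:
q(o) = o*(3 + o) (q(o) = o*(o + 3) = o*(3 + o))
(43640 + q(122))*(49974 - 36199) = (43640 + 122*(3 + 122))*(49974 - 36199) = (43640 + 122*125)*13775 = (43640 + 15250)*13775 = 58890*13775 = 811209750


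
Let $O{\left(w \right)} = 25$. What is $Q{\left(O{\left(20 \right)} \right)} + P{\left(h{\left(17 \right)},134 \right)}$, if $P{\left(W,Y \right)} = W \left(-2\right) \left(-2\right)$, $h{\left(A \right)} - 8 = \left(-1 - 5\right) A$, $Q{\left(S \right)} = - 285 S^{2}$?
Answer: $-178501$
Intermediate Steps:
$h{\left(A \right)} = 8 - 6 A$ ($h{\left(A \right)} = 8 + \left(-1 - 5\right) A = 8 - 6 A$)
$P{\left(W,Y \right)} = 4 W$ ($P{\left(W,Y \right)} = - 2 W \left(-2\right) = 4 W$)
$Q{\left(O{\left(20 \right)} \right)} + P{\left(h{\left(17 \right)},134 \right)} = - 285 \cdot 25^{2} + 4 \left(8 - 102\right) = \left(-285\right) 625 + 4 \left(8 - 102\right) = -178125 + 4 \left(-94\right) = -178125 - 376 = -178501$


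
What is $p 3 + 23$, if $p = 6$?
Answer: $41$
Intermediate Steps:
$p 3 + 23 = 6 \cdot 3 + 23 = 18 + 23 = 41$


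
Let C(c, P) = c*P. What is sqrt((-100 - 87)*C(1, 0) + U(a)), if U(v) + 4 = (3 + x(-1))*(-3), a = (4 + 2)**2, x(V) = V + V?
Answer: I*sqrt(7) ≈ 2.6458*I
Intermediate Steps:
x(V) = 2*V
C(c, P) = P*c
a = 36 (a = 6**2 = 36)
U(v) = -7 (U(v) = -4 + (3 + 2*(-1))*(-3) = -4 + (3 - 2)*(-3) = -4 + 1*(-3) = -4 - 3 = -7)
sqrt((-100 - 87)*C(1, 0) + U(a)) = sqrt((-100 - 87)*(0*1) - 7) = sqrt(-187*0 - 7) = sqrt(0 - 7) = sqrt(-7) = I*sqrt(7)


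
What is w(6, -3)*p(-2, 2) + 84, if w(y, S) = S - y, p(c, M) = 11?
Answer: -15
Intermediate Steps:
w(6, -3)*p(-2, 2) + 84 = (-3 - 1*6)*11 + 84 = (-3 - 6)*11 + 84 = -9*11 + 84 = -99 + 84 = -15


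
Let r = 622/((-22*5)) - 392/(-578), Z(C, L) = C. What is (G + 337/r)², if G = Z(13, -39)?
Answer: 18734423275584/6256651801 ≈ 2994.3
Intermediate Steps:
G = 13
r = -79099/15895 (r = 622/(-110) - 392*(-1/578) = 622*(-1/110) + 196/289 = -311/55 + 196/289 = -79099/15895 ≈ -4.9763)
(G + 337/r)² = (13 + 337/(-79099/15895))² = (13 + 337*(-15895/79099))² = (13 - 5356615/79099)² = (-4328328/79099)² = 18734423275584/6256651801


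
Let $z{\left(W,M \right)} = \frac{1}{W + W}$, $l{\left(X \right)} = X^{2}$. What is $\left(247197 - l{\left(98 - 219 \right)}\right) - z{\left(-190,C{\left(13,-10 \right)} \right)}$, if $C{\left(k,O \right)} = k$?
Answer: $\frac{88371281}{380} \approx 2.3256 \cdot 10^{5}$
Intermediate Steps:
$z{\left(W,M \right)} = \frac{1}{2 W}$
$\left(247197 - l{\left(98 - 219 \right)}\right) - z{\left(-190,C{\left(13,-10 \right)} \right)} = \left(247197 - \left(98 - 219\right)^{2}\right) - \frac{1}{2 \left(-190\right)} = \left(247197 - \left(-121\right)^{2}\right) - \frac{1}{2} \left(- \frac{1}{190}\right) = \left(247197 - 14641\right) - - \frac{1}{380} = \left(247197 - 14641\right) + \frac{1}{380} = 232556 + \frac{1}{380} = \frac{88371281}{380}$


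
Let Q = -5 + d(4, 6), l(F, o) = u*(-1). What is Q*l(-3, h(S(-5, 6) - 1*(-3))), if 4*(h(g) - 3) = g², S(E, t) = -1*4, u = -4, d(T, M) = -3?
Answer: -32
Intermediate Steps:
S(E, t) = -4
h(g) = 3 + g²/4
l(F, o) = 4 (l(F, o) = -4*(-1) = 4)
Q = -8 (Q = -5 - 3 = -8)
Q*l(-3, h(S(-5, 6) - 1*(-3))) = -8*4 = -32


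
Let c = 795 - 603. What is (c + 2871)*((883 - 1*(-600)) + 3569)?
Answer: 15474276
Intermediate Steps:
c = 192
(c + 2871)*((883 - 1*(-600)) + 3569) = (192 + 2871)*((883 - 1*(-600)) + 3569) = 3063*((883 + 600) + 3569) = 3063*(1483 + 3569) = 3063*5052 = 15474276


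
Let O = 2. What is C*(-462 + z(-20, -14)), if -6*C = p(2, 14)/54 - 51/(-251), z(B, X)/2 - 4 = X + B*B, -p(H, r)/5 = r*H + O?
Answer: 308248/2259 ≈ 136.45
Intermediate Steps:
p(H, r) = -10 - 5*H*r (p(H, r) = -5*(r*H + 2) = -5*(H*r + 2) = -5*(2 + H*r) = -10 - 5*H*r)
z(B, X) = 8 + 2*X + 2*B**2 (z(B, X) = 8 + 2*(X + B*B) = 8 + 2*(X + B**2) = 8 + (2*X + 2*B**2) = 8 + 2*X + 2*B**2)
C = 2908/6777 (C = -((-10 - 5*2*14)/54 - 51/(-251))/6 = -((-10 - 140)*(1/54) - 51*(-1/251))/6 = -(-150*1/54 + 51/251)/6 = -(-25/9 + 51/251)/6 = -1/6*(-5816/2259) = 2908/6777 ≈ 0.42910)
C*(-462 + z(-20, -14)) = 2908*(-462 + (8 + 2*(-14) + 2*(-20)**2))/6777 = 2908*(-462 + (8 - 28 + 2*400))/6777 = 2908*(-462 + (8 - 28 + 800))/6777 = 2908*(-462 + 780)/6777 = (2908/6777)*318 = 308248/2259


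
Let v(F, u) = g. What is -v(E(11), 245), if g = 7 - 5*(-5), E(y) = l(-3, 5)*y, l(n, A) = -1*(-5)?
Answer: -32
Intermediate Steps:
l(n, A) = 5
E(y) = 5*y
g = 32 (g = 7 + 25 = 32)
v(F, u) = 32
-v(E(11), 245) = -1*32 = -32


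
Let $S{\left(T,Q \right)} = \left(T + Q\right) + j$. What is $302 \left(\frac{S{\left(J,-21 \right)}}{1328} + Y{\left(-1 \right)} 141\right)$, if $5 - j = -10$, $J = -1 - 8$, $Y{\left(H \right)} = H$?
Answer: $- \frac{28276713}{664} \approx -42585.0$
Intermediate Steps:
$J = -9$
$j = 15$ ($j = 5 - -10 = 5 + 10 = 15$)
$S{\left(T,Q \right)} = 15 + Q + T$ ($S{\left(T,Q \right)} = \left(T + Q\right) + 15 = \left(Q + T\right) + 15 = 15 + Q + T$)
$302 \left(\frac{S{\left(J,-21 \right)}}{1328} + Y{\left(-1 \right)} 141\right) = 302 \left(\frac{15 - 21 - 9}{1328} - 141\right) = 302 \left(\left(-15\right) \frac{1}{1328} - 141\right) = 302 \left(- \frac{15}{1328} - 141\right) = 302 \left(- \frac{187263}{1328}\right) = - \frac{28276713}{664}$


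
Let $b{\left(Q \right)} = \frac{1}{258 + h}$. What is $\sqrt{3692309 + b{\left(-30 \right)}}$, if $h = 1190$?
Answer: $\frac{\sqrt{1935419762746}}{724} \approx 1921.5$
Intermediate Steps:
$b{\left(Q \right)} = \frac{1}{1448}$ ($b{\left(Q \right)} = \frac{1}{258 + 1190} = \frac{1}{1448}$)
$\sqrt{3692309 + b{\left(-30 \right)}} = \sqrt{3692309 + \frac{1}{1448}} = \sqrt{\frac{5346463433}{1448}} = \frac{\sqrt{1935419762746}}{724}$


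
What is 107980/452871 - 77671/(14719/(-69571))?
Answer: 2447157579491431/6665808249 ≈ 3.6712e+5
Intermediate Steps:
107980/452871 - 77671/(14719/(-69571)) = 107980*(1/452871) - 77671/(14719*(-1/69571)) = 107980/452871 - 77671/(-14719/69571) = 107980/452871 - 77671*(-69571/14719) = 107980/452871 + 5403649141/14719 = 2447157579491431/6665808249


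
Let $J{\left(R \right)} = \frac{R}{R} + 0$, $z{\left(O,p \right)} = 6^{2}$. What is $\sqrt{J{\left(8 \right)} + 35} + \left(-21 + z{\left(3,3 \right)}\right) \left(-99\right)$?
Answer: $-1479$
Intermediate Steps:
$z{\left(O,p \right)} = 36$
$J{\left(R \right)} = 1$ ($J{\left(R \right)} = 1 + 0 = 1$)
$\sqrt{J{\left(8 \right)} + 35} + \left(-21 + z{\left(3,3 \right)}\right) \left(-99\right) = \sqrt{1 + 35} + \left(-21 + 36\right) \left(-99\right) = \sqrt{36} + 15 \left(-99\right) = 6 - 1485 = -1479$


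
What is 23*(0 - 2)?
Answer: -46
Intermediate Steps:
23*(0 - 2) = 23*(-2) = -46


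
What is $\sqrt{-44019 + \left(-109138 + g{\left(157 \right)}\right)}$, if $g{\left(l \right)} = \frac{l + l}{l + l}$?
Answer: $2 i \sqrt{38289} \approx 391.35 i$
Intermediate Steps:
$g{\left(l \right)} = 1$ ($g{\left(l \right)} = \frac{2 l}{2 l} = 2 l \frac{1}{2 l} = 1$)
$\sqrt{-44019 + \left(-109138 + g{\left(157 \right)}\right)} = \sqrt{-44019 + \left(-109138 + 1\right)} = \sqrt{-44019 - 109137} = \sqrt{-153156} = 2 i \sqrt{38289}$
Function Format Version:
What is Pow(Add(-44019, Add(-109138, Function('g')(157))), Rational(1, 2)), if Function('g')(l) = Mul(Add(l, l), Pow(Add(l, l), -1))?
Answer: Mul(2, I, Pow(38289, Rational(1, 2))) ≈ Mul(391.35, I)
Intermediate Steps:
Function('g')(l) = 1 (Function('g')(l) = Mul(Mul(2, l), Pow(Mul(2, l), -1)) = Mul(Mul(2, l), Mul(Rational(1, 2), Pow(l, -1))) = 1)
Pow(Add(-44019, Add(-109138, Function('g')(157))), Rational(1, 2)) = Pow(Add(-44019, Add(-109138, 1)), Rational(1, 2)) = Pow(Add(-44019, -109137), Rational(1, 2)) = Pow(-153156, Rational(1, 2)) = Mul(2, I, Pow(38289, Rational(1, 2)))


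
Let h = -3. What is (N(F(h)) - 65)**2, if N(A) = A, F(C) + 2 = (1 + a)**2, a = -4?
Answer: 3364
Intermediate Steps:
F(C) = 7 (F(C) = -2 + (1 - 4)**2 = -2 + (-3)**2 = -2 + 9 = 7)
(N(F(h)) - 65)**2 = (7 - 65)**2 = (-58)**2 = 3364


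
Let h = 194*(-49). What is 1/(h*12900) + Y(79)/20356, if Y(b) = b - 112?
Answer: -144525877/89150119800 ≈ -0.0016212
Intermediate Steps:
Y(b) = -112 + b
h = -9506
1/(h*12900) + Y(79)/20356 = 1/(-9506*12900) + (-112 + 79)/20356 = -1/9506*1/12900 - 33*1/20356 = -1/122627400 - 33/20356 = -144525877/89150119800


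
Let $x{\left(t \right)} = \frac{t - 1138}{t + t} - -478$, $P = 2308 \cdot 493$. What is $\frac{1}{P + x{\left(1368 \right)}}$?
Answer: $\frac{1368}{1557224611} \approx 8.7849 \cdot 10^{-7}$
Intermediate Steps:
$P = 1137844$
$x{\left(t \right)} = 478 + \frac{-1138 + t}{2 t}$ ($x{\left(t \right)} = \frac{-1138 + t}{2 t} + 478 = 478 + \frac{-1138 + t}{2 t}$)
$\frac{1}{P + x{\left(1368 \right)}} = \frac{1}{1137844 + \left(\frac{957}{2} - \frac{569}{1368}\right)} = \frac{1}{1137844 + \frac{654019}{1368}} = \frac{1}{\frac{1557224611}{1368}} = \frac{1368}{1557224611}$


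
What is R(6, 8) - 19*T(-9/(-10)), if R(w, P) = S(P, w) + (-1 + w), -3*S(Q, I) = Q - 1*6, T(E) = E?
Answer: -383/30 ≈ -12.767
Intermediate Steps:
S(Q, I) = 2 - Q/3 (S(Q, I) = -(Q - 1*6)/3 = -(Q - 6)/3 = -(-6 + Q)/3 = 2 - Q/3)
R(w, P) = 1 + w - P/3 (R(w, P) = (2 - P/3) + (-1 + w) = 1 + w - P/3)
R(6, 8) - 19*T(-9/(-10)) = (1 + 6 - ⅓*8) - (-171)/(-10) = (1 + 6 - 8/3) - (-171)*(-1)/10 = 13/3 - 19*9/10 = 13/3 - 171/10 = -383/30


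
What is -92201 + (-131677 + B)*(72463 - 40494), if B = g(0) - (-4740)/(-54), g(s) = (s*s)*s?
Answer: -37912323436/9 ≈ -4.2125e+9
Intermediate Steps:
g(s) = s**3 (g(s) = s**2*s = s**3)
B = -790/9 (B = 0**3 - (-4740)/(-54) = 0 - (-4740)*(-1)/54 = 0 - 60*79/54 = 0 - 790/9 = -790/9 ≈ -87.778)
-92201 + (-131677 + B)*(72463 - 40494) = -92201 + (-131677 - 790/9)*(72463 - 40494) = -92201 - 1185883/9*31969 = -92201 - 37911493627/9 = -37912323436/9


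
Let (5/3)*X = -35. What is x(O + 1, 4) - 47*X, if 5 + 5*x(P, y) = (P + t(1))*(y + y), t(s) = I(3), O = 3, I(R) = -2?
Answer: 4946/5 ≈ 989.20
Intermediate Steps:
t(s) = -2
x(P, y) = -1 + 2*y*(-2 + P)/5 (x(P, y) = -1 + ((P - 2)*(y + y))/5 = -1 + ((-2 + P)*(2*y))/5 = -1 + (2*y*(-2 + P))/5 = -1 + 2*y*(-2 + P)/5)
X = -21 (X = (⅗)*(-35) = -21)
x(O + 1, 4) - 47*X = (-1 - ⅘*4 + (⅖)*(3 + 1)*4) - 47*(-21) = (-1 - 16/5 + (⅖)*4*4) + 987 = (-1 - 16/5 + 32/5) + 987 = 11/5 + 987 = 4946/5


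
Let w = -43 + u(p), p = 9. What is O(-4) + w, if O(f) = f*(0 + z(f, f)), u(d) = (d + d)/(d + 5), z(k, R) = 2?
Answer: -348/7 ≈ -49.714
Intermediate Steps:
u(d) = 2*d/(5 + d) (u(d) = (2*d)/(5 + d) = 2*d/(5 + d))
O(f) = 2*f (O(f) = f*(0 + 2) = f*2 = 2*f)
w = -292/7 (w = -43 + 2*9/(5 + 9) = -43 + 2*9/14 = -43 + 2*9*(1/14) = -43 + 9/7 = -292/7 ≈ -41.714)
O(-4) + w = 2*(-4) - 292/7 = -8 - 292/7 = -348/7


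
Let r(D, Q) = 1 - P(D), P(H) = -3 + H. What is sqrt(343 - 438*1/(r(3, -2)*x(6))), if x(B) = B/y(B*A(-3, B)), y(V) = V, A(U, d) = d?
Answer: I*sqrt(2285) ≈ 47.802*I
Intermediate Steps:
x(B) = 1/B (x(B) = B/((B*B)) = B/(B**2) = B/B**2 = 1/B)
r(D, Q) = 4 - D (r(D, Q) = 1 - (-3 + D) = 1 + (3 - D) = 4 - D)
sqrt(343 - 438*1/(r(3, -2)*x(6))) = sqrt(343 - 438*6/(4 - 1*3)) = sqrt(343 - 438*6/(4 - 3)) = sqrt(343 - 438/((1/6)*1)) = sqrt(343 - 438/1/6) = sqrt(343 - 438*6) = sqrt(343 - 2628) = sqrt(-2285) = I*sqrt(2285)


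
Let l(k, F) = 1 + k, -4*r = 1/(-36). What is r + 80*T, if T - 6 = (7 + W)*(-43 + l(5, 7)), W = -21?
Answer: 6036481/144 ≈ 41920.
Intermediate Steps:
r = 1/144 (r = -¼/(-36) = -¼*(-1/36) = 1/144 ≈ 0.0069444)
T = 524 (T = 6 + (7 - 21)*(-43 + (1 + 5)) = 6 - 14*(-43 + 6) = 6 - 14*(-37) = 6 + 518 = 524)
r + 80*T = 1/144 + 80*524 = 1/144 + 41920 = 6036481/144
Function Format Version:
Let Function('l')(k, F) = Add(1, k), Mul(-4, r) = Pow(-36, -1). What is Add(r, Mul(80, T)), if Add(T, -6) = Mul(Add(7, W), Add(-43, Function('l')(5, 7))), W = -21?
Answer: Rational(6036481, 144) ≈ 41920.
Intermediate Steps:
r = Rational(1, 144) (r = Mul(Rational(-1, 4), Pow(-36, -1)) = Mul(Rational(-1, 4), Rational(-1, 36)) = Rational(1, 144) ≈ 0.0069444)
T = 524 (T = Add(6, Mul(Add(7, -21), Add(-43, Add(1, 5)))) = Add(6, Mul(-14, Add(-43, 6))) = Add(6, Mul(-14, -37)) = Add(6, 518) = 524)
Add(r, Mul(80, T)) = Add(Rational(1, 144), Mul(80, 524)) = Add(Rational(1, 144), 41920) = Rational(6036481, 144)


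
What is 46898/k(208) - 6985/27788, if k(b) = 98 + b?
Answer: 650532107/4251564 ≈ 153.01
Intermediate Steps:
46898/k(208) - 6985/27788 = 46898/(98 + 208) - 6985/27788 = 46898/306 - 6985*1/27788 = 46898*(1/306) - 6985/27788 = 23449/153 - 6985/27788 = 650532107/4251564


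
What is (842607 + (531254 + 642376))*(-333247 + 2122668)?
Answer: 3607896828777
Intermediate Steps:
(842607 + (531254 + 642376))*(-333247 + 2122668) = (842607 + 1173630)*1789421 = 2016237*1789421 = 3607896828777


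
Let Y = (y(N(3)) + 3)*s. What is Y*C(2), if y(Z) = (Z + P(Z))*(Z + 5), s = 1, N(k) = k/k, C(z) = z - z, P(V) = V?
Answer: 0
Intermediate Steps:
C(z) = 0
N(k) = 1
y(Z) = 2*Z*(5 + Z) (y(Z) = (Z + Z)*(Z + 5) = (2*Z)*(5 + Z) = 2*Z*(5 + Z))
Y = 15 (Y = (2*1*(5 + 1) + 3)*1 = (2*1*6 + 3)*1 = (12 + 3)*1 = 15*1 = 15)
Y*C(2) = 15*0 = 0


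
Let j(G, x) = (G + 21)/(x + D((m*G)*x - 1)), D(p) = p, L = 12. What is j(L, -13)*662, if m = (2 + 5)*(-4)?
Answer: 10923/2177 ≈ 5.0175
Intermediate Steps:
m = -28 (m = 7*(-4) = -28)
j(G, x) = (21 + G)/(-1 + x - 28*G*x) (j(G, x) = (G + 21)/(x + ((-28*G)*x - 1)) = (21 + G)/(x + (-28*G*x - 1)) = (21 + G)/(x + (-1 - 28*G*x)) = (21 + G)/(-1 + x - 28*G*x))
j(L, -13)*662 = ((21 + 12)/(-1 - 13 - 28*12*(-13)))*662 = (33/(-1 - 13 + 4368))*662 = (33/4354)*662 = 10923/2177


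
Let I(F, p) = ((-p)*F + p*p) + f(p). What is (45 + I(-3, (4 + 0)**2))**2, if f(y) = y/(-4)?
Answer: 119025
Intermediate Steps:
f(y) = -y/4 (f(y) = y*(-1/4) = -y/4)
I(F, p) = p**2 - p/4 - F*p (I(F, p) = ((-p)*F + p*p) - p/4 = (-F*p + p**2) - p/4 = (p**2 - F*p) - p/4 = p**2 - p/4 - F*p)
(45 + I(-3, (4 + 0)**2))**2 = (45 + (4 + 0)**2*(-1/4 + (4 + 0)**2 - 1*(-3)))**2 = (45 + 4**2*(-1/4 + 4**2 + 3))**2 = (45 + 16*(-1/4 + 16 + 3))**2 = (45 + 16*(75/4))**2 = (45 + 300)**2 = 345**2 = 119025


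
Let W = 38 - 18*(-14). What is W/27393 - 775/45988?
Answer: -7893055/1259749284 ≈ -0.0062656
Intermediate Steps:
W = 290 (W = 38 + 252 = 290)
W/27393 - 775/45988 = 290/27393 - 775/45988 = -7893055/1259749284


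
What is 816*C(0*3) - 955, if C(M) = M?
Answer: -955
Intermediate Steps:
816*C(0*3) - 955 = 816*(0*3) - 955 = 816*0 - 955 = 0 - 955 = -955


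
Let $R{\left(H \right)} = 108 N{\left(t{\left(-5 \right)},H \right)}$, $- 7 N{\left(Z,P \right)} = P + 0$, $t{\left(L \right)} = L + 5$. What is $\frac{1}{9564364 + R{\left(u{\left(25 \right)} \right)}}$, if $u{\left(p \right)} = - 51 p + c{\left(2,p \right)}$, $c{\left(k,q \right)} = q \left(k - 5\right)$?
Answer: $\frac{7}{67096348} \approx 1.0433 \cdot 10^{-7}$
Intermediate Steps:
$c{\left(k,q \right)} = q \left(-5 + k\right)$
$t{\left(L \right)} = 5 + L$
$N{\left(Z,P \right)} = - \frac{P}{7}$ ($N{\left(Z,P \right)} = - \frac{P + 0}{7} = - \frac{P}{7}$)
$u{\left(p \right)} = - 54 p$ ($u{\left(p \right)} = - 51 p + p \left(-5 + 2\right) = - 51 p + p \left(-3\right) = - 51 p - 3 p = - 54 p$)
$R{\left(H \right)} = - \frac{108 H}{7}$ ($R{\left(H \right)} = 108 \left(- \frac{H}{7}\right) = - \frac{108 H}{7}$)
$\frac{1}{9564364 + R{\left(u{\left(25 \right)} \right)}} = \frac{1}{9564364 - \frac{108 \left(\left(-54\right) 25\right)}{7}} = \frac{1}{9564364 - - \frac{145800}{7}} = \frac{1}{9564364 + \frac{145800}{7}} = \frac{1}{\frac{67096348}{7}} = \frac{7}{67096348}$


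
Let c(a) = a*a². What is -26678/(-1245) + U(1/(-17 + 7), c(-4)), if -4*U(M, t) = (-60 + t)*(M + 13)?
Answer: 1049107/2490 ≈ 421.33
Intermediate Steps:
c(a) = a³
U(M, t) = -(-60 + t)*(13 + M)/4 (U(M, t) = -(-60 + t)*(M + 13)/4 = -(-60 + t)*(13 + M)/4)
-26678/(-1245) + U(1/(-17 + 7), c(-4)) = -26678/(-1245) + (195 + 15/(-17 + 7) - 13/4*(-4)³ - ¼*(-4)³/(-17 + 7)) = -26678*(-1/1245) + (195 + 15/(-10) - 13/4*(-64) - ¼*(-64)/(-10)) = 26678/1245 + (195 + 15*(-⅒) + 208 - ¼*(-⅒)*(-64)) = 26678/1245 + (195 - 3/2 + 208 - 8/5) = 26678/1245 + 3999/10 = 1049107/2490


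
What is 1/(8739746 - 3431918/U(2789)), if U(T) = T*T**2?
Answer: 21694295069/189602628548680556 ≈ 1.1442e-7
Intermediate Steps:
U(T) = T**3
1/(8739746 - 3431918/U(2789)) = 1/(8739746 - 3431918/(2789**3)) = 1/(8739746 - 3431918/21694295069) = 1/(189602628548680556/21694295069) = 21694295069/189602628548680556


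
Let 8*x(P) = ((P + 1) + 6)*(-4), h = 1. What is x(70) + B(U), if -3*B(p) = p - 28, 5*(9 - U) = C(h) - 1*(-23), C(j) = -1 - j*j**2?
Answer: -923/30 ≈ -30.767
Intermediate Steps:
x(P) = -7/2 - P/2 (x(P) = (((P + 1) + 6)*(-4))/8 = (((1 + P) + 6)*(-4))/8 = ((7 + P)*(-4))/8 = (-28 - 4*P)/8 = -7/2 - P/2)
C(j) = -1 - j**3
U = 24/5 (U = 9 - ((-1 - 1*1**3) - 1*(-23))/5 = 9 - ((-1 - 1*1) + 23)/5 = 9 - ((-1 - 1) + 23)/5 = 9 - (-2 + 23)/5 = 9 - 1/5*21 = 9 - 21/5 = 24/5 ≈ 4.8000)
B(p) = 28/3 - p/3 (B(p) = -(p - 28)/3 = -(-28 + p)/3 = 28/3 - p/3)
x(70) + B(U) = (-7/2 - 1/2*70) + (28/3 - 1/3*24/5) = (-7/2 - 35) + (28/3 - 8/5) = -77/2 + 116/15 = -923/30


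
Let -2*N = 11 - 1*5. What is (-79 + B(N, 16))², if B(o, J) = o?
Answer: 6724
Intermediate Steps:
N = -3 (N = -(11 - 1*5)/2 = -(11 - 5)/2 = -½*6 = -3)
(-79 + B(N, 16))² = (-79 - 3)² = (-82)² = 6724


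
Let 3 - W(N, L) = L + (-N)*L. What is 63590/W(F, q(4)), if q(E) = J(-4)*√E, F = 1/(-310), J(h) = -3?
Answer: 4928225/699 ≈ 7050.4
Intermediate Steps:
F = -1/310 ≈ -0.0032258
q(E) = -3*√E
W(N, L) = 3 - L + L*N (W(N, L) = 3 - (L + (-N)*L) = 3 - (L - L*N) = 3 + (-L + L*N) = 3 - L + L*N)
63590/W(F, q(4)) = 63590/(3 - (-3)*√4 - 3*√4*(-1/310)) = 63590/(3 - (-3)*2 - 3*2*(-1/310)) = 63590/(3 - 1*(-6) - 6*(-1/310)) = 63590/(3 + 6 + 3/155) = 63590/(1398/155) = 63590*(155/1398) = 4928225/699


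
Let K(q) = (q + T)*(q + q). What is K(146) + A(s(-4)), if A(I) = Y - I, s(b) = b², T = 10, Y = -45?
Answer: 45491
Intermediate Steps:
A(I) = -45 - I
K(q) = 2*q*(10 + q) (K(q) = (q + 10)*(q + q) = (10 + q)*(2*q) = 2*q*(10 + q))
K(146) + A(s(-4)) = 2*146*(10 + 146) + (-45 - 1*(-4)²) = 2*146*156 + (-45 - 1*16) = 45552 + (-45 - 16) = 45552 - 61 = 45491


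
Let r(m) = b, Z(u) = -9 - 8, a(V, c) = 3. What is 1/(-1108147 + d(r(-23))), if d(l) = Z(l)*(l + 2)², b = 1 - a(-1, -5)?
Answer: -1/1108147 ≈ -9.0241e-7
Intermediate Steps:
b = -2 (b = 1 - 1*3 = 1 - 3 = -2)
Z(u) = -17
r(m) = -2
d(l) = -17*(2 + l)² (d(l) = -17*(l + 2)² = -17*(2 + l)²)
1/(-1108147 + d(r(-23))) = 1/(-1108147 - 17*(2 - 2)²) = 1/(-1108147 - 17*0²) = 1/(-1108147 - 17*0) = 1/(-1108147 + 0) = 1/(-1108147) = -1/1108147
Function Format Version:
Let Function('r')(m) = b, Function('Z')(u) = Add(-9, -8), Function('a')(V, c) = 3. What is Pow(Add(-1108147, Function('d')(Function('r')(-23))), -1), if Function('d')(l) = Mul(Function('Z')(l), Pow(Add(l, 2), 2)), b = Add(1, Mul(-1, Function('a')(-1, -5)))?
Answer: Rational(-1, 1108147) ≈ -9.0241e-7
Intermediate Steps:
b = -2 (b = Add(1, Mul(-1, 3)) = Add(1, -3) = -2)
Function('Z')(u) = -17
Function('r')(m) = -2
Function('d')(l) = Mul(-17, Pow(Add(2, l), 2)) (Function('d')(l) = Mul(-17, Pow(Add(l, 2), 2)) = Mul(-17, Pow(Add(2, l), 2)))
Pow(Add(-1108147, Function('d')(Function('r')(-23))), -1) = Pow(Add(-1108147, Mul(-17, Pow(Add(2, -2), 2))), -1) = Pow(Add(-1108147, Mul(-17, Pow(0, 2))), -1) = Pow(Add(-1108147, Mul(-17, 0)), -1) = Pow(Add(-1108147, 0), -1) = Pow(-1108147, -1) = Rational(-1, 1108147)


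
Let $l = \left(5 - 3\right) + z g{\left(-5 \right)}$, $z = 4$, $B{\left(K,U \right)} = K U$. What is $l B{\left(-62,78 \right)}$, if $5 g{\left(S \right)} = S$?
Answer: $9672$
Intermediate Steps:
$g{\left(S \right)} = \frac{S}{5}$
$l = -2$ ($l = \left(5 - 3\right) + 4 \cdot \frac{1}{5} \left(-5\right) = 2 + 4 \left(-1\right) = 2 - 4 = -2$)
$l B{\left(-62,78 \right)} = - 2 \left(\left(-62\right) 78\right) = \left(-2\right) \left(-4836\right) = 9672$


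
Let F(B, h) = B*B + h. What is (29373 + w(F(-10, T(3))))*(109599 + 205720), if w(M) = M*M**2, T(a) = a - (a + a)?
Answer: 297045002674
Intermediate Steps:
T(a) = -a (T(a) = a - 2*a = -a)
F(B, h) = h + B**2 (F(B, h) = B**2 + h = h + B**2)
w(M) = M**3
(29373 + w(F(-10, T(3))))*(109599 + 205720) = (29373 + (-1*3 + (-10)**2)**3)*(109599 + 205720) = (29373 + (-3 + 100)**3)*315319 = (29373 + 97**3)*315319 = (29373 + 912673)*315319 = 942046*315319 = 297045002674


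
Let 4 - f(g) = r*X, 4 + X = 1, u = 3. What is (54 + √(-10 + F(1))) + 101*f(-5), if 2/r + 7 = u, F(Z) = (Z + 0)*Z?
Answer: 613/2 + 3*I ≈ 306.5 + 3.0*I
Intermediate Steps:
F(Z) = Z² (F(Z) = Z*Z = Z²)
r = -½ (r = 2/(-7 + 3) = 2/(-4) = 2*(-¼) = -½ ≈ -0.50000)
X = -3 (X = -4 + 1 = -3)
f(g) = 5/2 (f(g) = 4 - (-1)*(-3)/2 = 4 - 1*3/2 = 4 - 3/2 = 5/2)
(54 + √(-10 + F(1))) + 101*f(-5) = (54 + √(-10 + 1²)) + 101*(5/2) = (54 + √(-10 + 1)) + 505/2 = (54 + √(-9)) + 505/2 = (54 + 3*I) + 505/2 = 613/2 + 3*I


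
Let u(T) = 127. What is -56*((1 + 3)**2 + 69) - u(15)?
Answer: -4887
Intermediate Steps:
-56*((1 + 3)**2 + 69) - u(15) = -56*((1 + 3)**2 + 69) - 1*127 = -56*(4**2 + 69) - 127 = -56*(16 + 69) - 127 = -56*85 - 127 = -4760 - 127 = -4887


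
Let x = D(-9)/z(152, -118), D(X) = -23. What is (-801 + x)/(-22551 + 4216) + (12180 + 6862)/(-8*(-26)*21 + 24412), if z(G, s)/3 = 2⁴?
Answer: 893283937/1266435120 ≈ 0.70535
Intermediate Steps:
z(G, s) = 48 (z(G, s) = 3*2⁴ = 3*16 = 48)
x = -23/48 ≈ -0.47917
(-801 + x)/(-22551 + 4216) + (12180 + 6862)/(-8*(-26)*21 + 24412) = (-801 - 23/48)/(-22551 + 4216) + (12180 + 6862)/(-8*(-26)*21 + 24412) = -38471/48/(-18335) + 19042/(208*21 + 24412) = -38471/48*(-1/18335) + 19042/(4368 + 24412) = 38471/880080 + 19042/28780 = 38471/880080 + 19042*(1/28780) = 38471/880080 + 9521/14390 = 893283937/1266435120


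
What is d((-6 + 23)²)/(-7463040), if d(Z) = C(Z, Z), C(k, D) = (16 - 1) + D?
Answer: -19/466440 ≈ -4.0734e-5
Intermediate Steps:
C(k, D) = 15 + D
d(Z) = 15 + Z
d((-6 + 23)²)/(-7463040) = (15 + (-6 + 23)²)/(-7463040) = (15 + 17²)*(-1/7463040) = (15 + 289)*(-1/7463040) = 304*(-1/7463040) = -19/466440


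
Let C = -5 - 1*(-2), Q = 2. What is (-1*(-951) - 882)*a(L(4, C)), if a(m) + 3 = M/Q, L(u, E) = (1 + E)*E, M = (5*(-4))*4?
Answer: -2967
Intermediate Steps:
M = -80 (M = -20*4 = -80)
C = -3 (C = -5 + 2 = -3)
L(u, E) = E*(1 + E)
a(m) = -43 (a(m) = -3 - 80/2 = -3 - 80*½ = -3 - 40 = -43)
(-1*(-951) - 882)*a(L(4, C)) = (-1*(-951) - 882)*(-43) = (951 - 882)*(-43) = 69*(-43) = -2967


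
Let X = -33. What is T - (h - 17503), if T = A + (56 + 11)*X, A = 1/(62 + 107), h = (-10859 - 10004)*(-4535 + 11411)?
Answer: 24246308321/169 ≈ 1.4347e+8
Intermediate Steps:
h = -143453988 (h = -20863*6876 = -143453988)
A = 1/169 ≈ 0.0059172
T = -373658/169 (T = 1/169 + (56 + 11)*(-33) = 1/169 + 67*(-33) = 1/169 - 2211 = -373658/169 ≈ -2211.0)
T - (h - 17503) = -373658/169 - (-143453988 - 17503) = -373658/169 - 1*(-143471491) = -373658/169 + 143471491 = 24246308321/169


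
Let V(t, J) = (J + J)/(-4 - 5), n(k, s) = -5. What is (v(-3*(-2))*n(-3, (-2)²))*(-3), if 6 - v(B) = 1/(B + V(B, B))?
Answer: 1215/14 ≈ 86.786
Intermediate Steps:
V(t, J) = -2*J/9 (V(t, J) = (2*J)/(-9) = (2*J)*(-⅑) = -2*J/9)
v(B) = 6 - 9/(7*B) (v(B) = 6 - 1/(B - 2*B/9) = 6 - 1/(7*B/9) = 6 - 9/(7*B))
(v(-3*(-2))*n(-3, (-2)²))*(-3) = ((6 - 9/(7*((-3*(-2)))))*(-5))*(-3) = ((6 - 9/7/6)*(-5))*(-3) = ((6 - 9/7*⅙)*(-5))*(-3) = ((6 - 3/14)*(-5))*(-3) = ((81/14)*(-5))*(-3) = -405/14*(-3) = 1215/14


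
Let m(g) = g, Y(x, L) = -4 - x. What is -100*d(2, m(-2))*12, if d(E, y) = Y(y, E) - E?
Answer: 4800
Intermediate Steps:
d(E, y) = -4 - E - y (d(E, y) = (-4 - y) - E = -4 - E - y)
-100*d(2, m(-2))*12 = -100*(-4 - 1*2 - 1*(-2))*12 = -100*(-4 - 2 + 2)*12 = -100*(-4)*12 = 400*12 = 4800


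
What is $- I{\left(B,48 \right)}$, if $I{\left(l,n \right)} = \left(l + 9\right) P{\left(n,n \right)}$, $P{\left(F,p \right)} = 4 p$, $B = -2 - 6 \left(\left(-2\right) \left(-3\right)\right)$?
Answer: $5568$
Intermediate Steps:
$B = -38$ ($B = -2 - 36 = -38$)
$I{\left(l,n \right)} = 4 n \left(9 + l\right)$ ($I{\left(l,n \right)} = \left(l + 9\right) 4 n = \left(9 + l\right) 4 n = 4 n \left(9 + l\right)$)
$- I{\left(B,48 \right)} = - 4 \cdot 48 \left(9 - 38\right) = - 4 \cdot 48 \left(-29\right) = \left(-1\right) \left(-5568\right) = 5568$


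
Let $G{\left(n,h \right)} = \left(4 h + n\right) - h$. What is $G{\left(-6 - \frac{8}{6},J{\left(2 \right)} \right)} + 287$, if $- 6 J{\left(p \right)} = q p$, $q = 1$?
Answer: $\frac{836}{3} \approx 278.67$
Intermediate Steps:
$J{\left(p \right)} = - \frac{p}{6}$ ($J{\left(p \right)} = - \frac{1 p}{6} = - \frac{p}{6}$)
$G{\left(n,h \right)} = n + 3 h$ ($G{\left(n,h \right)} = \left(n + 4 h\right) - h = n + 3 h$)
$G{\left(-6 - \frac{8}{6},J{\left(2 \right)} \right)} + 287 = \left(\left(-6 - \frac{8}{6}\right) + 3 \left(\left(- \frac{1}{6}\right) 2\right)\right) + 287 = \left(\left(-6 - \frac{4}{3}\right) + 3 \left(- \frac{1}{3}\right)\right) + 287 = \left(\left(-6 - \frac{4}{3}\right) - 1\right) + 287 = \left(- \frac{22}{3} - 1\right) + 287 = - \frac{25}{3} + 287 = \frac{836}{3}$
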